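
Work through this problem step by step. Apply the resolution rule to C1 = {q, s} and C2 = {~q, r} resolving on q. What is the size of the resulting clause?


Remove q from C1 and ~q from C2.
C1 remainder: {s}
C2 remainder: {r}
Union (resolvent): {r, s}
Resolvent has 2 literal(s).

2


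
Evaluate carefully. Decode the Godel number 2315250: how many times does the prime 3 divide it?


Factorize 2315250 by dividing by 3 repeatedly.
Division steps: 3 divides 2315250 exactly 3 time(s).
Exponent of 3 = 3

3


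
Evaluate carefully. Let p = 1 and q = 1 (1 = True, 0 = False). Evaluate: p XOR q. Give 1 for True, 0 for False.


p = 1, q = 1
Operation: p XOR q
Evaluate: 1 XOR 1 = 0

0


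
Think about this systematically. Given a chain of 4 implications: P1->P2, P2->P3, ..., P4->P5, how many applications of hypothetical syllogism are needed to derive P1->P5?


With 4 implications in a chain connecting 5 propositions:
P1->P2, P2->P3, ..., P4->P5
Steps needed = (number of implications) - 1 = 4 - 1 = 3

3


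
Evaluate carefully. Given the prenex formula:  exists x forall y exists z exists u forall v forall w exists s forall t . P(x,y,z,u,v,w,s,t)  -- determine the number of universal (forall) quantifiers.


Quantifier prefix: exists x forall y exists z exists u forall v forall w exists s forall t
Mark each quantifier type:
  E U E E U U E U
Universal count = 4, Existential count = 4
Asked for universal (forall) quantifiers: 4

4


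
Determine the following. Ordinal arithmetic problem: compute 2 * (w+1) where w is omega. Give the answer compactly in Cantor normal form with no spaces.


Compute 2 * (w+1).
Ordinal * is associative and left-distributive over +, but NOT commutative; for finite n>1, n*w = w but w*n stays w*n.
By left-distributivity: 2 * (w+1) = 2*w + 2*1 = w + 2 = w+2.
Result = w+2

w+2


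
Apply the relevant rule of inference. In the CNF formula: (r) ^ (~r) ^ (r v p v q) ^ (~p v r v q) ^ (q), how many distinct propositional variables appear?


Identify each variable that appears in the formula.
Variables found: p, q, r
Count = 3

3


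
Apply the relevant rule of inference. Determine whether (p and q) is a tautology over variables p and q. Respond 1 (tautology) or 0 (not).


Check all 4 assignments:
p=0, q=0: 0
p=0, q=1: 0
p=1, q=0: 0
p=1, q=1: 1
Satisfying count = 1/4.
Tautology iff count = 4: no.

0


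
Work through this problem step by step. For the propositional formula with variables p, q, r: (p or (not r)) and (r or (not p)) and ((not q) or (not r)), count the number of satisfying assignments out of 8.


Evaluate all 8 assignments for p, q, r:
p=0, q=0, r=0: 1
p=0, q=0, r=1: 0
p=0, q=1, r=0: 1
p=0, q=1, r=1: 0
p=1, q=0, r=0: 0
p=1, q=0, r=1: 1
p=1, q=1, r=0: 0
p=1, q=1, r=1: 0
Satisfying count = 3

3


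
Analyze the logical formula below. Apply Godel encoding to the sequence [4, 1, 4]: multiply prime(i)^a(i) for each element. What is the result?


Encode each element as an exponent of the corresponding prime:
  2^4 = 16
  3^1 = 3
  5^4 = 625
Product = 16 * 3 * 625 = 30000

30000


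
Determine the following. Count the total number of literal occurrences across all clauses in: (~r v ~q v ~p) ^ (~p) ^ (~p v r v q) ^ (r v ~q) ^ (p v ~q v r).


Counting literals in each clause:
Clause 1: 3 literal(s)
Clause 2: 1 literal(s)
Clause 3: 3 literal(s)
Clause 4: 2 literal(s)
Clause 5: 3 literal(s)
Total = 12

12


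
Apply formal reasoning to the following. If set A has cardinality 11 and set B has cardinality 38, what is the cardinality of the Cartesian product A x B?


The Cartesian product A x B contains all ordered pairs (a, b).
|A x B| = |A| * |B| = 11 * 38 = 418

418


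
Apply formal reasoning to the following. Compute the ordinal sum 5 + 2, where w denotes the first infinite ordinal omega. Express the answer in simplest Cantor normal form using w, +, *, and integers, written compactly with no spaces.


Compute 5 + 2.
Ordinal + is associative but NOT commutative; for finite n>0, n + w = w but w + n stays w+n.
Both operands finite; ordinal + agrees with natural +: 5 + 2 = 7.
Result = 7

7


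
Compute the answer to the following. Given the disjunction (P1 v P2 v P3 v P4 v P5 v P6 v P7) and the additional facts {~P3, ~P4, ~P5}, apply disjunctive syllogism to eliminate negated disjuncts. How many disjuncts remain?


Original disjuncts (7): P1, P2, P3, P4, P5, P6, P7
Negated (eliminate): ~P3, ~P4, ~P5
Remaining disjuncts: P1, P2, P6, P7
Count = 7 - 3 = 4

4


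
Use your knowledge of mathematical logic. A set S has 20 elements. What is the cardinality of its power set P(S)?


The power set of a set with n elements has 2^n elements.
|P(S)| = 2^20 = 1048576

1048576


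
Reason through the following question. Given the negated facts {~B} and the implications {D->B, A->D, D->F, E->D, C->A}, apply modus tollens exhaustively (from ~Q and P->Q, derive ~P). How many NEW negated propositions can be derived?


Initial negated facts: {~B}
Apply modus tollens to closure:
  ~B and D->B  =>  ~D
  ~D and A->D  =>  ~A
  ~D and E->D  =>  ~E
  ~A and C->A  =>  ~C
Final negated: {~A, ~B, ~C, ~D, ~E}
New negations: {~A, ~C, ~D, ~E}
Count = 4

4


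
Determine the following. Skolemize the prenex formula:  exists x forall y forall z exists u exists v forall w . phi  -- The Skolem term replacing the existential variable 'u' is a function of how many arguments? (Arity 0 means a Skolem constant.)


Quantifier prefix: exists x forall y forall z exists u exists v forall w
'u' is existentially quantified at position 4.
Universal variables preceding it: y, z
Skolem function arity = 2

2


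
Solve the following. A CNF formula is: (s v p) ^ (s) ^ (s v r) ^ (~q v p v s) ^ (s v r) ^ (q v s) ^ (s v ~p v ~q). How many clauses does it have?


A CNF formula is a conjunction of clauses.
Clauses are separated by ^.
Counting the conjuncts: 7 clauses.

7


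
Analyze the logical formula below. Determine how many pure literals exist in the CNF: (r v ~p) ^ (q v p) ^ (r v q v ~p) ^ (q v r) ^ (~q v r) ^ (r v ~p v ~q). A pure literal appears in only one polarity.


Check each variable for pure literal status:
p: mixed (not pure)
q: mixed (not pure)
r: pure positive
Pure literal count = 1

1


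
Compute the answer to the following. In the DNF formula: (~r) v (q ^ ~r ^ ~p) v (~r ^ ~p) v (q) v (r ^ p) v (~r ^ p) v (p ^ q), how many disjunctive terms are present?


A DNF formula is a disjunction of terms (conjunctions).
Terms are separated by v.
Counting the disjuncts: 7 terms.

7


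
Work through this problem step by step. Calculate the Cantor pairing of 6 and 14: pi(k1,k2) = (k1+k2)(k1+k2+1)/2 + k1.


k1 + k2 = 20
(k1+k2)(k1+k2+1)/2 = 20 * 21 / 2 = 210
pi = 210 + 6 = 216

216


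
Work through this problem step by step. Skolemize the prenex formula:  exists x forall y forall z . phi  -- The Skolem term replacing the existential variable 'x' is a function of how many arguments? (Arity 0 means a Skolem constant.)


Quantifier prefix: exists x forall y forall z
'x' is existentially quantified at position 1.
No universal quantifiers precede it.
Skolem function arity = 0 (a Skolem constant)

0


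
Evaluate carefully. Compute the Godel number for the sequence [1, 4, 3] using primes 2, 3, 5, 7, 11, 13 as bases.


Encode each element as an exponent of the corresponding prime:
  2^1 = 2
  3^4 = 81
  5^3 = 125
Product = 2 * 81 * 125 = 20250

20250


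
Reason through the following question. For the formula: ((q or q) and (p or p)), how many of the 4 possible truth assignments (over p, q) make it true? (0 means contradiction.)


Check all 4 assignments:
p=0, q=0: 0
p=0, q=1: 0
p=1, q=0: 0
p=1, q=1: 1
Count of True = 1

1


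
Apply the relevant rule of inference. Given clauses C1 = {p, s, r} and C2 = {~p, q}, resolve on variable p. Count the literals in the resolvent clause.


Remove p from C1 and ~p from C2.
C1 remainder: {s, r}
C2 remainder: {q}
Union (resolvent): {q, r, s}
Resolvent has 3 literal(s).

3


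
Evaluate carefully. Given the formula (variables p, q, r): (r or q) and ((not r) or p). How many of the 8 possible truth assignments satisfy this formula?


Evaluate all 8 assignments for p, q, r:
p=0, q=0, r=0: 0
p=0, q=0, r=1: 0
p=0, q=1, r=0: 1
p=0, q=1, r=1: 0
p=1, q=0, r=0: 0
p=1, q=0, r=1: 1
p=1, q=1, r=0: 1
p=1, q=1, r=1: 1
Satisfying count = 4

4


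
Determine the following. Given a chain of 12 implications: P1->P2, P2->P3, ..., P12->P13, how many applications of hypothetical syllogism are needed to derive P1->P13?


With 12 implications in a chain connecting 13 propositions:
P1->P2, P2->P3, ..., P12->P13
Steps needed = (number of implications) - 1 = 12 - 1 = 11

11


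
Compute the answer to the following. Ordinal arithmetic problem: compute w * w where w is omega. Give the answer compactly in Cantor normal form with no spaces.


Compute w * w.
Ordinal * is associative and left-distributive over +, but NOT commutative; for finite n>1, n*w = w but w*n stays w*n.
w * w = w^2 by definition.
Result = w^2

w^2


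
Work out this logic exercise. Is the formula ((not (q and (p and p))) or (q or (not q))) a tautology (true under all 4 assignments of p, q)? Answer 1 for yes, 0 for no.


Check all 4 assignments:
p=0, q=0: 1
p=0, q=1: 1
p=1, q=0: 1
p=1, q=1: 1
Satisfying count = 4/4.
Tautology iff count = 4: yes.

1


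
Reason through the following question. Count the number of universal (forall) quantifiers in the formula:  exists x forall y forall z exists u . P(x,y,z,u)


Quantifier prefix: exists x forall y forall z exists u
Mark each quantifier type:
  E U U E
Universal count = 2, Existential count = 2
Asked for universal (forall) quantifiers: 2

2


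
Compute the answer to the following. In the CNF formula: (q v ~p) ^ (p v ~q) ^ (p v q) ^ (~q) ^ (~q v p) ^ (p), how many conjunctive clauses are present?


A CNF formula is a conjunction of clauses.
Clauses are separated by ^.
Counting the conjuncts: 6 clauses.

6


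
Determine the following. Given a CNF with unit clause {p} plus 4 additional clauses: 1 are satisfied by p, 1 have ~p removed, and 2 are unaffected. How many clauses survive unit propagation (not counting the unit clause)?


Satisfied (removed): 1
Shortened (remain): 1
Unchanged (remain): 2
Remaining = 1 + 2 = 3

3


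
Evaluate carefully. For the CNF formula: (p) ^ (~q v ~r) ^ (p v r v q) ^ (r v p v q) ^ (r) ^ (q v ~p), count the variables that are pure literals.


Check each variable for pure literal status:
p: mixed (not pure)
q: mixed (not pure)
r: mixed (not pure)
Pure literal count = 0

0


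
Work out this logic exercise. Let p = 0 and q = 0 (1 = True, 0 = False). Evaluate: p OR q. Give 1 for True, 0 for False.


p = 0, q = 0
Operation: p OR q
Evaluate: 0 OR 0 = 0

0


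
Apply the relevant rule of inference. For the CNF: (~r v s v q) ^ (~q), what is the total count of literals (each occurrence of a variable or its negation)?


Counting literals in each clause:
Clause 1: 3 literal(s)
Clause 2: 1 literal(s)
Total = 4

4


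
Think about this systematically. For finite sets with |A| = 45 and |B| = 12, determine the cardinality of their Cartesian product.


The Cartesian product A x B contains all ordered pairs (a, b).
|A x B| = |A| * |B| = 45 * 12 = 540

540


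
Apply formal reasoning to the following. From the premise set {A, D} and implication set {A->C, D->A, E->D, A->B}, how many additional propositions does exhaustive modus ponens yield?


Initial facts: {A, D}
Apply modus ponens to closure:
  A and A->C  =>  C
  A and A->B  =>  B
Final known: {A, B, C, D}
New propositions: {B, C}
Count = 2

2


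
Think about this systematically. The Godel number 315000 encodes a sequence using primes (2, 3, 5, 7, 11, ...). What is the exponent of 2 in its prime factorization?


Factorize 315000 by dividing by 2 repeatedly.
Division steps: 2 divides 315000 exactly 3 time(s).
Exponent of 2 = 3

3


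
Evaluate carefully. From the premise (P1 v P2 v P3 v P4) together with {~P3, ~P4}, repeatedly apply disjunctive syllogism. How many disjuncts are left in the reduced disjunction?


Original disjuncts (4): P1, P2, P3, P4
Negated (eliminate): ~P3, ~P4
Remaining disjuncts: P1, P2
Count = 4 - 2 = 2

2


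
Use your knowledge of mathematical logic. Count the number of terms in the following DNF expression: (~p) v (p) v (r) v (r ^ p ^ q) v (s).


A DNF formula is a disjunction of terms (conjunctions).
Terms are separated by v.
Counting the disjuncts: 5 terms.

5


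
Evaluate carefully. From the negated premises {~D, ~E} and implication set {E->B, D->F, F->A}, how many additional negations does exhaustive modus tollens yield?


Initial negated facts: {~D, ~E}
Apply modus tollens to closure:
  (no implication fires)
Final negated: {~D, ~E}
New negations: {(none)}
Count = 0

0


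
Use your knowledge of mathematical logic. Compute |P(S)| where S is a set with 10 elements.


The power set of a set with n elements has 2^n elements.
|P(S)| = 2^10 = 1024

1024


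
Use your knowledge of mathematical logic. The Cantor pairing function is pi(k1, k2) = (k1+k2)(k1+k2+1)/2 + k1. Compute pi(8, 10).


k1 + k2 = 18
(k1+k2)(k1+k2+1)/2 = 18 * 19 / 2 = 171
pi = 171 + 8 = 179

179


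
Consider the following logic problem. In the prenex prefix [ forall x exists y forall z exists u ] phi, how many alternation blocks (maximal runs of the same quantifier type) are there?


Quantifier-type sequence: A E A E  (A=forall, E=exists)
Group into maximal same-type runs:
  Ax1 | Ex1 | Ax1 | Ex1
Number of blocks = 4

4


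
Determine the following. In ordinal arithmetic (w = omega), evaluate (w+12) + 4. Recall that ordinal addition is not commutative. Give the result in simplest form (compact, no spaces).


Compute (w+12) + 4.
Ordinal + is associative but NOT commutative; for finite n>0, n + w = w but w + n stays w+n.
By associativity: (w+12) + 4 = w + (12+4) = w+16.
Result = w+16

w+16


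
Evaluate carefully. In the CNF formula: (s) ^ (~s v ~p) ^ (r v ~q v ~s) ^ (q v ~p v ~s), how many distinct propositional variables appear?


Identify each variable that appears in the formula.
Variables found: p, q, r, s
Count = 4

4


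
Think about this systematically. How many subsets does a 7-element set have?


The power set of a set with n elements has 2^n elements.
|P(S)| = 2^7 = 128

128


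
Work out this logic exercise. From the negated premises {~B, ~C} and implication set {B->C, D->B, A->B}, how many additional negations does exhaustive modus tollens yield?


Initial negated facts: {~B, ~C}
Apply modus tollens to closure:
  ~B and D->B  =>  ~D
  ~B and A->B  =>  ~A
Final negated: {~A, ~B, ~C, ~D}
New negations: {~A, ~D}
Count = 2

2


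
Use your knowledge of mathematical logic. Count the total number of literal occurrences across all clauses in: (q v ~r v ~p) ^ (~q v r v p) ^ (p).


Counting literals in each clause:
Clause 1: 3 literal(s)
Clause 2: 3 literal(s)
Clause 3: 1 literal(s)
Total = 7

7


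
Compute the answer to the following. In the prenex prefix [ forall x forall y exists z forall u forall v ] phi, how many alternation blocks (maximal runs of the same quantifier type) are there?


Quantifier-type sequence: A A E A A  (A=forall, E=exists)
Group into maximal same-type runs:
  Ax2 | Ex1 | Ax2
Number of blocks = 3

3


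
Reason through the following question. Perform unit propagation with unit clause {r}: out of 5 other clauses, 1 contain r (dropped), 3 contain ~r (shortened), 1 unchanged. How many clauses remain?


Satisfied (removed): 1
Shortened (remain): 3
Unchanged (remain): 1
Remaining = 3 + 1 = 4

4


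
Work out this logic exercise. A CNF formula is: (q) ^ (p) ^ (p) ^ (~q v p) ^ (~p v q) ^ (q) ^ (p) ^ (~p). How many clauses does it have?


A CNF formula is a conjunction of clauses.
Clauses are separated by ^.
Counting the conjuncts: 8 clauses.

8


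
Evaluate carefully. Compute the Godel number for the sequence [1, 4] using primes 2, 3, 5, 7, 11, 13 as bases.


Encode each element as an exponent of the corresponding prime:
  2^1 = 2
  3^4 = 81
Product = 2 * 81 = 162

162


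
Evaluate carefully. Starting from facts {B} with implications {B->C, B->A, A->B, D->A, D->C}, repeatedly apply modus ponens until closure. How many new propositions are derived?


Initial facts: {B}
Apply modus ponens to closure:
  B and B->C  =>  C
  B and B->A  =>  A
Final known: {A, B, C}
New propositions: {A, C}
Count = 2

2


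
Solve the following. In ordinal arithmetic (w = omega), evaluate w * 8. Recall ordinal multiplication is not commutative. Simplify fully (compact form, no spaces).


Compute w * 8.
Ordinal * is associative and left-distributive over +, but NOT commutative; for finite n>1, n*w = w but w*n stays w*n.
w * 8 means 8 copies of w concatenated: w*8.
Result = w*8

w*8


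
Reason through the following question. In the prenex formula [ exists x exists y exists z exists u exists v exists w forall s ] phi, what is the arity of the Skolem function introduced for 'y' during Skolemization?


Quantifier prefix: exists x exists y exists z exists u exists v exists w forall s
'y' is existentially quantified at position 2.
No universal quantifiers precede it.
Skolem function arity = 0 (a Skolem constant)

0


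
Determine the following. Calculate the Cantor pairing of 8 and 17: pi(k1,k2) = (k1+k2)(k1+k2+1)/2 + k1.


k1 + k2 = 25
(k1+k2)(k1+k2+1)/2 = 25 * 26 / 2 = 325
pi = 325 + 8 = 333

333


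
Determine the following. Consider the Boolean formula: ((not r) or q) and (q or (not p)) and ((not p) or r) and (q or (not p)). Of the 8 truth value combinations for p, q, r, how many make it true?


Evaluate all 8 assignments for p, q, r:
p=0, q=0, r=0: 1
p=0, q=0, r=1: 0
p=0, q=1, r=0: 1
p=0, q=1, r=1: 1
p=1, q=0, r=0: 0
p=1, q=0, r=1: 0
p=1, q=1, r=0: 0
p=1, q=1, r=1: 1
Satisfying count = 4

4


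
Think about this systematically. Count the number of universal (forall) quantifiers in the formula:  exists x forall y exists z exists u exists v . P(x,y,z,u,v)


Quantifier prefix: exists x forall y exists z exists u exists v
Mark each quantifier type:
  E U E E E
Universal count = 1, Existential count = 4
Asked for universal (forall) quantifiers: 1

1


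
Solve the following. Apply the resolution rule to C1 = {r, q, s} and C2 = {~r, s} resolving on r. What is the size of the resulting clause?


Remove r from C1 and ~r from C2.
C1 remainder: {q, s}
C2 remainder: {s}
Union (resolvent): {q, s}
Resolvent has 2 literal(s).

2


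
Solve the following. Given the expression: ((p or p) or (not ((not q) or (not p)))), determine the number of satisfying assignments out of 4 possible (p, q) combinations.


Check all 4 assignments:
p=0, q=0: 0
p=0, q=1: 0
p=1, q=0: 1
p=1, q=1: 1
Count of True = 2

2


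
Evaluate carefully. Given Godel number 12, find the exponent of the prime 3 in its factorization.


Factorize 12 by dividing by 3 repeatedly.
Division steps: 3 divides 12 exactly 1 time(s).
Exponent of 3 = 1

1


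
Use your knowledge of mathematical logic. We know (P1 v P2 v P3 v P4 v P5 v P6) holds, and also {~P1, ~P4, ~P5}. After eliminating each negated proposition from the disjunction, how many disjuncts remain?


Original disjuncts (6): P1, P2, P3, P4, P5, P6
Negated (eliminate): ~P1, ~P4, ~P5
Remaining disjuncts: P2, P3, P6
Count = 6 - 3 = 3

3


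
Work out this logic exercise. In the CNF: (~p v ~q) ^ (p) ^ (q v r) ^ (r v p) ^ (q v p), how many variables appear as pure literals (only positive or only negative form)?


Check each variable for pure literal status:
p: mixed (not pure)
q: mixed (not pure)
r: pure positive
Pure literal count = 1

1


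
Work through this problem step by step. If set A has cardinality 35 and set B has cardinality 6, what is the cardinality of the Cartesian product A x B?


The Cartesian product A x B contains all ordered pairs (a, b).
|A x B| = |A| * |B| = 35 * 6 = 210

210


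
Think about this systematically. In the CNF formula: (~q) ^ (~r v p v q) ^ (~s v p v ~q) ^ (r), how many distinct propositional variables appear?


Identify each variable that appears in the formula.
Variables found: p, q, r, s
Count = 4

4


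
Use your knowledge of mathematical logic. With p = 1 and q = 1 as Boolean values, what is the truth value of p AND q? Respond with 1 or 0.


p = 1, q = 1
Operation: p AND q
Evaluate: 1 AND 1 = 1

1


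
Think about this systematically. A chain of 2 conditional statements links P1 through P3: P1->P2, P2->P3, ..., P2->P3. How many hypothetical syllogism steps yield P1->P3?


With 2 implications in a chain connecting 3 propositions:
P1->P2, P2->P3, ..., P2->P3
Steps needed = (number of implications) - 1 = 2 - 1 = 1

1


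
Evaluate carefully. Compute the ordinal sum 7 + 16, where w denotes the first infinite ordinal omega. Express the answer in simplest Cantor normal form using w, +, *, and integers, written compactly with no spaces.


Compute 7 + 16.
Ordinal + is associative but NOT commutative; for finite n>0, n + w = w but w + n stays w+n.
Both operands finite; ordinal + agrees with natural +: 7 + 16 = 23.
Result = 23

23


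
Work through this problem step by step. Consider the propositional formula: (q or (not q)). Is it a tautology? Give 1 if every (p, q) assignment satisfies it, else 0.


Check all 4 assignments:
p=0, q=0: 1
p=0, q=1: 1
p=1, q=0: 1
p=1, q=1: 1
Satisfying count = 4/4.
Tautology iff count = 4: yes.

1


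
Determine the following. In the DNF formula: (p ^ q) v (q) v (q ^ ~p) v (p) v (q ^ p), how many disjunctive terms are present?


A DNF formula is a disjunction of terms (conjunctions).
Terms are separated by v.
Counting the disjuncts: 5 terms.

5


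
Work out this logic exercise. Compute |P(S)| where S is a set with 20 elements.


The power set of a set with n elements has 2^n elements.
|P(S)| = 2^20 = 1048576

1048576


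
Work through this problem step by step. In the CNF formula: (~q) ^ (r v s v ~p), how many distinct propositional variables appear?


Identify each variable that appears in the formula.
Variables found: p, q, r, s
Count = 4

4


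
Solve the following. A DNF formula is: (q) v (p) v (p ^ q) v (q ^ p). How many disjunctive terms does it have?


A DNF formula is a disjunction of terms (conjunctions).
Terms are separated by v.
Counting the disjuncts: 4 terms.

4


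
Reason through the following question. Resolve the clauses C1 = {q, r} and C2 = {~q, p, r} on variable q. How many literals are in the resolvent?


Remove q from C1 and ~q from C2.
C1 remainder: {r}
C2 remainder: {p, r}
Union (resolvent): {p, r}
Resolvent has 2 literal(s).

2


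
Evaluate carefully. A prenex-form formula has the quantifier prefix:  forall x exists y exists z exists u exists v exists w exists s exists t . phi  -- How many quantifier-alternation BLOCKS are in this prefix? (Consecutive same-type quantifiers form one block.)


Quantifier-type sequence: A E E E E E E E  (A=forall, E=exists)
Group into maximal same-type runs:
  Ax1 | Ex7
Number of blocks = 2

2


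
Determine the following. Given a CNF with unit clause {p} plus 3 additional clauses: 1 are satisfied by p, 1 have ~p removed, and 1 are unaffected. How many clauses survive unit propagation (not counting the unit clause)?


Satisfied (removed): 1
Shortened (remain): 1
Unchanged (remain): 1
Remaining = 1 + 1 = 2

2


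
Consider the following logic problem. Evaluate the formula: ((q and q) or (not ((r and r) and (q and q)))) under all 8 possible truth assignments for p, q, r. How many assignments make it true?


Check all 8 assignments:
p=0, q=0, r=0: 1
p=0, q=0, r=1: 1
p=0, q=1, r=0: 1
p=0, q=1, r=1: 1
p=1, q=0, r=0: 1
p=1, q=0, r=1: 1
p=1, q=1, r=0: 1
p=1, q=1, r=1: 1
Count of True = 8

8


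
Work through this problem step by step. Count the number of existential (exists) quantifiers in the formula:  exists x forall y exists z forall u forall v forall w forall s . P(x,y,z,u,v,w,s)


Quantifier prefix: exists x forall y exists z forall u forall v forall w forall s
Mark each quantifier type:
  E U E U U U U
Universal count = 5, Existential count = 2
Asked for existential (exists) quantifiers: 2

2


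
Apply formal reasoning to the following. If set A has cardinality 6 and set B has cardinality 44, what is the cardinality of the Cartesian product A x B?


The Cartesian product A x B contains all ordered pairs (a, b).
|A x B| = |A| * |B| = 6 * 44 = 264

264


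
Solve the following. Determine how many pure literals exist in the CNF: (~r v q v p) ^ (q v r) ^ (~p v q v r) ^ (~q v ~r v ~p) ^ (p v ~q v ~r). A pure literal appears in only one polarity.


Check each variable for pure literal status:
p: mixed (not pure)
q: mixed (not pure)
r: mixed (not pure)
Pure literal count = 0

0


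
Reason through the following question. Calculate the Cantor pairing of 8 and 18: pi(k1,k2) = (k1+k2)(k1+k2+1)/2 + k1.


k1 + k2 = 26
(k1+k2)(k1+k2+1)/2 = 26 * 27 / 2 = 351
pi = 351 + 8 = 359

359


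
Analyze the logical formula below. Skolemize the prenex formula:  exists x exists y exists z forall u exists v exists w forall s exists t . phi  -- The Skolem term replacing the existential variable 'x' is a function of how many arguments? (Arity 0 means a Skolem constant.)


Quantifier prefix: exists x exists y exists z forall u exists v exists w forall s exists t
'x' is existentially quantified at position 1.
No universal quantifiers precede it.
Skolem function arity = 0 (a Skolem constant)

0


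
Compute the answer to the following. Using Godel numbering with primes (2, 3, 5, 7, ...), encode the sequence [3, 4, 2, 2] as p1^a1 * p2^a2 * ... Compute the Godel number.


Encode each element as an exponent of the corresponding prime:
  2^3 = 8
  3^4 = 81
  5^2 = 25
  7^2 = 49
Product = 8 * 81 * 25 * 49 = 793800

793800


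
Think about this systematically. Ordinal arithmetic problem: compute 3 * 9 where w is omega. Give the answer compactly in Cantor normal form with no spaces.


Compute 3 * 9.
Ordinal * is associative and left-distributive over +, but NOT commutative; for finite n>1, n*w = w but w*n stays w*n.
Both finite; ordinal * agrees with natural *: 3 * 9 = 27.
Result = 27

27


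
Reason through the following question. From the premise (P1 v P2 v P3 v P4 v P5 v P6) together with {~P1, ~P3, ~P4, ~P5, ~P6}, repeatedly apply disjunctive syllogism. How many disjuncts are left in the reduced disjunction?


Original disjuncts (6): P1, P2, P3, P4, P5, P6
Negated (eliminate): ~P1, ~P3, ~P4, ~P5, ~P6
Remaining disjuncts: P2
Count = 6 - 5 = 1

1


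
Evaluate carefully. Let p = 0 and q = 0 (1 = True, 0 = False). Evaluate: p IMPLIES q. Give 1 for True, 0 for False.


p = 0, q = 0
Operation: p IMPLIES q
Evaluate: 0 IMPLIES 0 = 1

1


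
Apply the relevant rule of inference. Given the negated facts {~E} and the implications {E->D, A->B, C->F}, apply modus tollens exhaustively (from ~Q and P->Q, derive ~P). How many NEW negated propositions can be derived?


Initial negated facts: {~E}
Apply modus tollens to closure:
  (no implication fires)
Final negated: {~E}
New negations: {(none)}
Count = 0

0


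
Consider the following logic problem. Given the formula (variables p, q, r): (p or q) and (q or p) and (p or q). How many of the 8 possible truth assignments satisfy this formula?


Evaluate all 8 assignments for p, q, r:
p=0, q=0, r=0: 0
p=0, q=0, r=1: 0
p=0, q=1, r=0: 1
p=0, q=1, r=1: 1
p=1, q=0, r=0: 1
p=1, q=0, r=1: 1
p=1, q=1, r=0: 1
p=1, q=1, r=1: 1
Satisfying count = 6

6


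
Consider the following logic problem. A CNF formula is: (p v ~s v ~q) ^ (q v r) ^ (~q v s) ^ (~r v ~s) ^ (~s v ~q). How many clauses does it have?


A CNF formula is a conjunction of clauses.
Clauses are separated by ^.
Counting the conjuncts: 5 clauses.

5


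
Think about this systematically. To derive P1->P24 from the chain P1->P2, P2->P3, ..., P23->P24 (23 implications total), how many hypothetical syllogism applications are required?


With 23 implications in a chain connecting 24 propositions:
P1->P2, P2->P3, ..., P23->P24
Steps needed = (number of implications) - 1 = 23 - 1 = 22

22


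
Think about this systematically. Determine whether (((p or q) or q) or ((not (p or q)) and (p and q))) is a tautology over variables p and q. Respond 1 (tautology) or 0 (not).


Check all 4 assignments:
p=0, q=0: 0
p=0, q=1: 1
p=1, q=0: 1
p=1, q=1: 1
Satisfying count = 3/4.
Tautology iff count = 4: no.

0


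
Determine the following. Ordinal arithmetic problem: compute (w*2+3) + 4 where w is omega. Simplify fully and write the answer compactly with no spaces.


Compute (w*2+3) + 4.
Ordinal + is associative but NOT commutative; for finite n>0, n + w = w but w + n stays w+n.
By associativity: (w*2+3) + 4 = w*2 + (3+4) = w*2+7.
Result = w*2+7

w*2+7


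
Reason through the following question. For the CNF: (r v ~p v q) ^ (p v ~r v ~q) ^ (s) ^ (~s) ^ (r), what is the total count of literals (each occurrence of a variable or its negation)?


Counting literals in each clause:
Clause 1: 3 literal(s)
Clause 2: 3 literal(s)
Clause 3: 1 literal(s)
Clause 4: 1 literal(s)
Clause 5: 1 literal(s)
Total = 9

9


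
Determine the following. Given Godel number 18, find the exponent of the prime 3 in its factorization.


Factorize 18 by dividing by 3 repeatedly.
Division steps: 3 divides 18 exactly 2 time(s).
Exponent of 3 = 2

2


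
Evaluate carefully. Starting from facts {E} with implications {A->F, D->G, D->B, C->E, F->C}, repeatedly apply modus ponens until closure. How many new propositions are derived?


Initial facts: {E}
Apply modus ponens to closure:
  (no implication fires)
Final known: {E}
New propositions: {(none)}
Count = 0

0


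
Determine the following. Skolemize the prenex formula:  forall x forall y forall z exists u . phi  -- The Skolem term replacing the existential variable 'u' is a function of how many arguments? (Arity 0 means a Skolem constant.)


Quantifier prefix: forall x forall y forall z exists u
'u' is existentially quantified at position 4.
Universal variables preceding it: x, y, z
Skolem function arity = 3

3


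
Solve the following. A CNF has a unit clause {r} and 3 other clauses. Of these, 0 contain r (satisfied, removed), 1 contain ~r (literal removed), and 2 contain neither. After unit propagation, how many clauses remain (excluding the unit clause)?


Satisfied (removed): 0
Shortened (remain): 1
Unchanged (remain): 2
Remaining = 1 + 2 = 3

3


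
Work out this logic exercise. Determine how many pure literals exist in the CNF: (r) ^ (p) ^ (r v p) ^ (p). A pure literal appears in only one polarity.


Check each variable for pure literal status:
p: pure positive
q: absent (not pure)
r: pure positive
Pure literal count = 2

2


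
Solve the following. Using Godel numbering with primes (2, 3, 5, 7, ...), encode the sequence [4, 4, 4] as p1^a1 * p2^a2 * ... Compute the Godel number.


Encode each element as an exponent of the corresponding prime:
  2^4 = 16
  3^4 = 81
  5^4 = 625
Product = 16 * 81 * 625 = 810000

810000


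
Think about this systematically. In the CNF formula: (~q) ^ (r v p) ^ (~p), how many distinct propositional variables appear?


Identify each variable that appears in the formula.
Variables found: p, q, r
Count = 3

3


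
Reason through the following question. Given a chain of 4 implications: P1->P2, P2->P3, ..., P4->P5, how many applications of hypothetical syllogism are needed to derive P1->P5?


With 4 implications in a chain connecting 5 propositions:
P1->P2, P2->P3, ..., P4->P5
Steps needed = (number of implications) - 1 = 4 - 1 = 3

3


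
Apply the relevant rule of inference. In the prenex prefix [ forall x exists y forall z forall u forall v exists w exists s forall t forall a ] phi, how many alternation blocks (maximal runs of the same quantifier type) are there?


Quantifier-type sequence: A E A A A E E A A  (A=forall, E=exists)
Group into maximal same-type runs:
  Ax1 | Ex1 | Ax3 | Ex2 | Ax2
Number of blocks = 5

5


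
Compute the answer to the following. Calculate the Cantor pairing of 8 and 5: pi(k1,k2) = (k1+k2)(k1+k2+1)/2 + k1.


k1 + k2 = 13
(k1+k2)(k1+k2+1)/2 = 13 * 14 / 2 = 91
pi = 91 + 8 = 99

99


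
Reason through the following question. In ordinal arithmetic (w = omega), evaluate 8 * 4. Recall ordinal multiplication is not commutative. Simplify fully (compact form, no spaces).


Compute 8 * 4.
Ordinal * is associative and left-distributive over +, but NOT commutative; for finite n>1, n*w = w but w*n stays w*n.
Both finite; ordinal * agrees with natural *: 8 * 4 = 32.
Result = 32

32


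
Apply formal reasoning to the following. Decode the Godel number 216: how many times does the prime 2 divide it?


Factorize 216 by dividing by 2 repeatedly.
Division steps: 2 divides 216 exactly 3 time(s).
Exponent of 2 = 3

3


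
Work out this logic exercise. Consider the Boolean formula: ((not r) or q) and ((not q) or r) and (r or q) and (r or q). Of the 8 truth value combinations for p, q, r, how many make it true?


Evaluate all 8 assignments for p, q, r:
p=0, q=0, r=0: 0
p=0, q=0, r=1: 0
p=0, q=1, r=0: 0
p=0, q=1, r=1: 1
p=1, q=0, r=0: 0
p=1, q=0, r=1: 0
p=1, q=1, r=0: 0
p=1, q=1, r=1: 1
Satisfying count = 2

2


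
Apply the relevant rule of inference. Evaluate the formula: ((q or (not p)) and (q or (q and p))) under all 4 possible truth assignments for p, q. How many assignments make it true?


Check all 4 assignments:
p=0, q=0: 0
p=0, q=1: 1
p=1, q=0: 0
p=1, q=1: 1
Count of True = 2

2


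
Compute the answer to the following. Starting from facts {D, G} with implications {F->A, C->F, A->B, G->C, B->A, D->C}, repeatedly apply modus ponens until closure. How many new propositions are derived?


Initial facts: {D, G}
Apply modus ponens to closure:
  G and G->C  =>  C
  C and C->F  =>  F
  F and F->A  =>  A
  A and A->B  =>  B
Final known: {A, B, C, D, F, G}
New propositions: {A, B, C, F}
Count = 4

4


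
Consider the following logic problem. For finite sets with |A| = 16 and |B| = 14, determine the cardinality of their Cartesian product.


The Cartesian product A x B contains all ordered pairs (a, b).
|A x B| = |A| * |B| = 16 * 14 = 224

224


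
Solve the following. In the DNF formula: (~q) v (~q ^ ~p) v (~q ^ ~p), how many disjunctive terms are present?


A DNF formula is a disjunction of terms (conjunctions).
Terms are separated by v.
Counting the disjuncts: 3 terms.

3


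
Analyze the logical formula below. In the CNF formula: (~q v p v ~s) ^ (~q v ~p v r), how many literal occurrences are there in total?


Counting literals in each clause:
Clause 1: 3 literal(s)
Clause 2: 3 literal(s)
Total = 6

6


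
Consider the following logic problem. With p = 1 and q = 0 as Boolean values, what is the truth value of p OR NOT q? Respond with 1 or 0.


p = 1, q = 0
Operation: p OR NOT q
Evaluate: 1 OR NOT 0 = 1

1


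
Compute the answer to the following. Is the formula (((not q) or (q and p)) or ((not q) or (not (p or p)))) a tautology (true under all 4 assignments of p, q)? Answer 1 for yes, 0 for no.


Check all 4 assignments:
p=0, q=0: 1
p=0, q=1: 1
p=1, q=0: 1
p=1, q=1: 1
Satisfying count = 4/4.
Tautology iff count = 4: yes.

1


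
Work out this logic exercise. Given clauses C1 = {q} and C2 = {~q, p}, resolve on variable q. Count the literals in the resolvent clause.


Remove q from C1 and ~q from C2.
C1 remainder: {}
C2 remainder: {p}
Union (resolvent): {p}
Resolvent has 1 literal(s).

1


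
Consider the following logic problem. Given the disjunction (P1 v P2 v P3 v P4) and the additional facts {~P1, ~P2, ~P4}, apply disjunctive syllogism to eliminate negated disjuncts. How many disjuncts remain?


Original disjuncts (4): P1, P2, P3, P4
Negated (eliminate): ~P1, ~P2, ~P4
Remaining disjuncts: P3
Count = 4 - 3 = 1

1


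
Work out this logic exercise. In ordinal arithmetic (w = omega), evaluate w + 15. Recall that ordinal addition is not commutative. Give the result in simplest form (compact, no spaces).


Compute w + 15.
Ordinal + is associative but NOT commutative; for finite n>0, n + w = w but w + n stays w+n.
w + 15 is already in normal form (a successor ordinal beyond w).
Result = w+15

w+15


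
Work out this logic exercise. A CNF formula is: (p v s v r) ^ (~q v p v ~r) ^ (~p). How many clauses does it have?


A CNF formula is a conjunction of clauses.
Clauses are separated by ^.
Counting the conjuncts: 3 clauses.

3


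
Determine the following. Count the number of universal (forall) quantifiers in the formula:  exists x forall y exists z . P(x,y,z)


Quantifier prefix: exists x forall y exists z
Mark each quantifier type:
  E U E
Universal count = 1, Existential count = 2
Asked for universal (forall) quantifiers: 1

1


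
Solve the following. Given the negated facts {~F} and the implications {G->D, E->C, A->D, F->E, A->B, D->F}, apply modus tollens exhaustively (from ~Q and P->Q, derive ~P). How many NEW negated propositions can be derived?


Initial negated facts: {~F}
Apply modus tollens to closure:
  ~F and D->F  =>  ~D
  ~D and G->D  =>  ~G
  ~D and A->D  =>  ~A
Final negated: {~A, ~D, ~F, ~G}
New negations: {~A, ~D, ~G}
Count = 3

3


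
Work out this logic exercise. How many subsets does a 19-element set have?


The power set of a set with n elements has 2^n elements.
|P(S)| = 2^19 = 524288

524288


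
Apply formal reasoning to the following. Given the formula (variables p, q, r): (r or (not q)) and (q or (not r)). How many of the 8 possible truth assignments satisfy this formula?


Evaluate all 8 assignments for p, q, r:
p=0, q=0, r=0: 1
p=0, q=0, r=1: 0
p=0, q=1, r=0: 0
p=0, q=1, r=1: 1
p=1, q=0, r=0: 1
p=1, q=0, r=1: 0
p=1, q=1, r=0: 0
p=1, q=1, r=1: 1
Satisfying count = 4

4


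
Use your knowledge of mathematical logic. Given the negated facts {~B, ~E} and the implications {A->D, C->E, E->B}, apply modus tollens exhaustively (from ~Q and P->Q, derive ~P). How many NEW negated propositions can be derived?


Initial negated facts: {~B, ~E}
Apply modus tollens to closure:
  ~E and C->E  =>  ~C
Final negated: {~B, ~C, ~E}
New negations: {~C}
Count = 1

1


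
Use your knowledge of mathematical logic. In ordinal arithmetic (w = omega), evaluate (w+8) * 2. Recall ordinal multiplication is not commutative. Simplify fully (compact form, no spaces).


Compute (w+8) * 2.
Ordinal * is associative and left-distributive over +, but NOT commutative; for finite n>1, n*w = w but w*n stays w*n.
(w+8) * 2 = (w+8) repeated 2 times. Each intermediate +8 is absorbed by the following w; only the last survives: w*2+8.
Result = w*2+8

w*2+8


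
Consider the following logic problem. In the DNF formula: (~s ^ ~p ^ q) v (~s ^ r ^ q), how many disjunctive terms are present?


A DNF formula is a disjunction of terms (conjunctions).
Terms are separated by v.
Counting the disjuncts: 2 terms.

2


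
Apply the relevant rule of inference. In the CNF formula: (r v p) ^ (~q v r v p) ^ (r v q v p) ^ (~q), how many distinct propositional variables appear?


Identify each variable that appears in the formula.
Variables found: p, q, r
Count = 3

3


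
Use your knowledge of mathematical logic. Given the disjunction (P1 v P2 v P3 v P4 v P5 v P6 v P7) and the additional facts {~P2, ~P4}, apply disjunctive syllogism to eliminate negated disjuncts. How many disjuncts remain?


Original disjuncts (7): P1, P2, P3, P4, P5, P6, P7
Negated (eliminate): ~P2, ~P4
Remaining disjuncts: P1, P3, P5, P6, P7
Count = 7 - 2 = 5

5


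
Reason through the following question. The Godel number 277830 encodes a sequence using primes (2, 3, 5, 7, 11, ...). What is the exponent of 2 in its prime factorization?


Factorize 277830 by dividing by 2 repeatedly.
Division steps: 2 divides 277830 exactly 1 time(s).
Exponent of 2 = 1

1
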